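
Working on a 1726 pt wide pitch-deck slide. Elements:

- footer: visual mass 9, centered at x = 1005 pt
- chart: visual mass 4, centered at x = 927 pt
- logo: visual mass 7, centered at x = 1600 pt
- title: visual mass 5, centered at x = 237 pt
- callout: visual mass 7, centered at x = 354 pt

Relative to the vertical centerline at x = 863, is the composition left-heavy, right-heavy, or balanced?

Σw = 9 + 4 + 7 + 5 + 7 = 32.
x-moment: 9·1005 + 4·927 + 7·1600 + 5·237 + 7·354 = 27616; centroid 27616/32 ≈ 863.00.
863.00 = 863 exactly: balanced.

balanced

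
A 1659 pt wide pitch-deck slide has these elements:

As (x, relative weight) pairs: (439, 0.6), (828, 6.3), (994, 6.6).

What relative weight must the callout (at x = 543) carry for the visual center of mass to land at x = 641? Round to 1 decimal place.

w ≈ 34.6

Fixed elements: Σw = 0.6 + 6.3 + 6.6 = 13.5, Σw·x = 0.6·439 + 6.3·828 + 6.6·994 = 12040.2.
Balance at x = 641 requires (12040.2 + w·543) / (13.5 + w) = 641.
Solving: w = (641·13.5 − 12040.2) / (543 − 641) = -3386.7 / -98 ≈ 34.56.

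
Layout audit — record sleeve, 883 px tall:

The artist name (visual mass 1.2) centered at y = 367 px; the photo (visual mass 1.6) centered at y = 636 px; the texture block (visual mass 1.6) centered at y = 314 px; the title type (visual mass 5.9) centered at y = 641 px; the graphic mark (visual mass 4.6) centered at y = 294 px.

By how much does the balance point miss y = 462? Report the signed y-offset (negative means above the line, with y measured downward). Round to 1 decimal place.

≈ 14.2 px

Σw = 1.2 + 1.6 + 1.6 + 5.9 + 4.6 = 14.9.
y-moment: 1.2·367 + 1.6·636 + 1.6·314 + 5.9·641 + 4.6·294 = 7094.7; centroid 7094.7/14.9 ≈ 476.15.
Against y = 462, that's 476.15 − 462 = 14.15.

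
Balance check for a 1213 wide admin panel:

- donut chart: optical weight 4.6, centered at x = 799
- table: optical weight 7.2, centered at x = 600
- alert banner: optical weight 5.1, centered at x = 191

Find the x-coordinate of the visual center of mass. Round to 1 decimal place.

Total weight = 4.6 + 7.2 + 5.1 = 16.9.
Σw·x = 4.6·799 + 7.2·600 + 5.1·191 = 8969.5, so x̄ = 8969.5/16.9 ≈ 530.74.

x ≈ 530.7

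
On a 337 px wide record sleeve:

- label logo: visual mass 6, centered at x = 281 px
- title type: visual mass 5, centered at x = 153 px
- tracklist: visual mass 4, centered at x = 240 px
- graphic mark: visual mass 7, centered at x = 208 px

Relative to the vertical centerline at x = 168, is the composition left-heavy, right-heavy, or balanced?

right-heavy

Total weight = 6 + 5 + 4 + 7 = 22.
x: (6·281 + 5·153 + 4·240 + 7·208) / 22 = 4867 / 22 ≈ 221.23
221.2 vs midline 168 → right-heavy.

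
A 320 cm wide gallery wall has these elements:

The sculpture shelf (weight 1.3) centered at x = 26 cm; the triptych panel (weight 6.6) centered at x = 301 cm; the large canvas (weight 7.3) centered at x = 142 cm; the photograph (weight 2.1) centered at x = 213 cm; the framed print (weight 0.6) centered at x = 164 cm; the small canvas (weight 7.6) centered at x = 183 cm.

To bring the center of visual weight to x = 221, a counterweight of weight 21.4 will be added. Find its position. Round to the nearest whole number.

x ≈ 251

New total weight: (1.3 + 6.6 + 7.3 + 2.1 + 0.6 + 7.6) + 21.4 = 46.9.
x: target moment 46.9×221 = 10364.9; current 1.3·26 + 6.6·301 + 7.3·142 + 2.1·213 + 0.6·164 + 7.6·183 = 4993.5; the counterweight supplies 5371.4, so x = 5371.4/21.4 ≈ 251.00.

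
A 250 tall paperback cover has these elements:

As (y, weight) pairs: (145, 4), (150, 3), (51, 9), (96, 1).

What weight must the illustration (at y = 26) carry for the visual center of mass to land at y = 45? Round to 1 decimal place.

w ≈ 43.2

Fixed elements: Σw = 4 + 3 + 9 + 1 = 17, Σw·y = 4·145 + 3·150 + 9·51 + 1·96 = 1585.
For the centroid to hit 45: (1585 + w·26) / (17 + w) = 45.
Rearranging, w·(26 − 45) = 45·17 − 1585 = -820, so w ≈ -820/-19 = 43.16.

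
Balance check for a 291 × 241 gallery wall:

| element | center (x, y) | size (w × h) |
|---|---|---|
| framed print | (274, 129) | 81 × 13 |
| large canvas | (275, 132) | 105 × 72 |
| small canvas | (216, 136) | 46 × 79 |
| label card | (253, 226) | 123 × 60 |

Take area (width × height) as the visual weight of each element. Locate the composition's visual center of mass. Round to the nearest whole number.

Taking area as weight: framed print 81·13 = 1053, large canvas 105·72 = 7560, small canvas 46·79 = 3634, label card 123·60 = 7380. Sum 19627.
x: (1053·274 + 7560·275 + 3634·216 + 7380·253) / 19627 = 5019606 / 19627 ≈ 255.75
y: (1053·129 + 7560·132 + 3634·136 + 7380·226) / 19627 = 3295861 / 19627 ≈ 167.92

(256, 168)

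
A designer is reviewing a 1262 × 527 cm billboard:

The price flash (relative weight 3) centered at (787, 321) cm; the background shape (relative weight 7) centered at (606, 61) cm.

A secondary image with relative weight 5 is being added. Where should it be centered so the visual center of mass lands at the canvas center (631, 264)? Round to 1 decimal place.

(572.4, 514.0)

New total weight: (3 + 7) + 5 = 15.
x: target moment 15×631 = 9465; current 3·787 + 7·606 = 6603; the secondary image supplies 2862, so x = 2862/5 ≈ 572.40.
y: target moment 15×264 = 3960; current 3·321 + 7·61 = 1390; the secondary image supplies 2570, so y = 2570/5 ≈ 514.00.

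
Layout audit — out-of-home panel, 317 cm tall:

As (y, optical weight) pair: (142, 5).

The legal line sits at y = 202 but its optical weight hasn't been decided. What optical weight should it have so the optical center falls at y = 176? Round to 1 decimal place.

Known: weight 5 with moment 5·142 = 710.
Balance at y = 176 requires (710 + w·202) / (5 + w) = 176.
Solving: w = (176·5 − 710) / (202 − 176) = 170 / 26 ≈ 6.54.

w ≈ 6.5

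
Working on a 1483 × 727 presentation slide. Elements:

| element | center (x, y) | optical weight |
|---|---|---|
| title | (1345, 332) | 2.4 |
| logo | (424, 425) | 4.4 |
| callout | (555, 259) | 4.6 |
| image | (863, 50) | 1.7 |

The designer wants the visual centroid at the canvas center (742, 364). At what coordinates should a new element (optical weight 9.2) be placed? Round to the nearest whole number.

With the new element, Σw becomes 2.4 + 4.4 + 4.6 + 1.7 + 9.2 = 22.3.
x: target moment 22.3×742 = 16546.6; current 2.4·1345 + 4.4·424 + 4.6·555 + 1.7·863 = 9113.7; the new element supplies 7432.9, so x = 7432.9/9.2 ≈ 807.92.
y: target moment 22.3×364 = 8117.2; current 2.4·332 + 4.4·425 + 4.6·259 + 1.7·50 = 3943.2; the new element supplies 4174.0, so y = 4174.0/9.2 ≈ 453.70.

(808, 454)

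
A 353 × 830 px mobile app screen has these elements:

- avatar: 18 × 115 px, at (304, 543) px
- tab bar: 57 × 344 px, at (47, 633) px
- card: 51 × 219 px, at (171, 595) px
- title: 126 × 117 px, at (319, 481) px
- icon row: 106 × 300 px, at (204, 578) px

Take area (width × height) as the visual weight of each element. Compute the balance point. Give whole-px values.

(185, 575)

Taking area as weight: avatar 18·115 = 2070, tab bar 57·344 = 19608, card 51·219 = 11169, title 126·117 = 14742, icon row 106·300 = 31800. Sum 79389.
Σw·x = 2070·304 + 19608·47 + 11169·171 + 14742·319 + 31800·204 = 14650653, so x̄ = 14650653/79389 ≈ 184.54.
Σw·y = 2070·543 + 19608·633 + 11169·595 + 14742·481 + 31800·578 = 45652731, so ȳ = 45652731/79389 ≈ 575.05.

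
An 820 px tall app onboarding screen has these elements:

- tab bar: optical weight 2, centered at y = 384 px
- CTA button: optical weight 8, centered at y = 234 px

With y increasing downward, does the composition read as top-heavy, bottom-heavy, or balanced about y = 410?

Total weight = 2 + 8 = 10.
y: (2·384 + 8·234) / 10 = 2640 / 10 ≈ 264.00
264.0 lies above (smaller y than) the midline 410, so the layout is top-heavy.

top-heavy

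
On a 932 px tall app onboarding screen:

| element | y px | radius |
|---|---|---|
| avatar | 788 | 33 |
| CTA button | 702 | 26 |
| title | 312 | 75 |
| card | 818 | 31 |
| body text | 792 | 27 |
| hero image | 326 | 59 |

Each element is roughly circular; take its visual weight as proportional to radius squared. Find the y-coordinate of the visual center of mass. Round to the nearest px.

Weights ∝ r²: avatar 33² = 1089, CTA button 26² = 676, title 75² = 5625, card 31² = 961, body text 27² = 729, hero image 59² = 3481; Σw = 12561.
Σw·y = 1089·788 + 676·702 + 5625·312 + 961·818 + 729·792 + 3481·326 = 5585956, so ȳ = 5585956/12561 ≈ 444.71.

y ≈ 445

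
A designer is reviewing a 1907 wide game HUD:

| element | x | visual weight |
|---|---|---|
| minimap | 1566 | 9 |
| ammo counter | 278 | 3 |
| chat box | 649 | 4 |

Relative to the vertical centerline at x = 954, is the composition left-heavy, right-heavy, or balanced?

Weights sum to 9 + 3 + 4 = 16.
x: (9·1566 + 3·278 + 4·649) / 16 = 17524 / 16 ≈ 1095.25
1095.2 vs midline 954 → right-heavy.

right-heavy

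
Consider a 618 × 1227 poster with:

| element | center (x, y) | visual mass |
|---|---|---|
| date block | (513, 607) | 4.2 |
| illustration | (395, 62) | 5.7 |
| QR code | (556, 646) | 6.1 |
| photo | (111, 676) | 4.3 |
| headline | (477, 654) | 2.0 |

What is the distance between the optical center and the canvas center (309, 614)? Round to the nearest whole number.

≈ 158

Total weight = 4.2 + 5.7 + 6.1 + 4.3 + 2.0 = 22.3.
x-moment: 4.2·513 + 5.7·395 + 6.1·556 + 4.3·111 + 2.0·477 = 9229.0; centroid 9229.0/22.3 ≈ 413.86.
y-moment: 4.2·607 + 5.7·62 + 6.1·646 + 4.3·676 + 2.0·654 = 11058.2; centroid 11058.2/22.3 ≈ 495.88.
Offset from (309, 614): Δx ≈ 104.86, Δy ≈ -118.12; distance = √(Δx² + Δy²) ≈ 157.94.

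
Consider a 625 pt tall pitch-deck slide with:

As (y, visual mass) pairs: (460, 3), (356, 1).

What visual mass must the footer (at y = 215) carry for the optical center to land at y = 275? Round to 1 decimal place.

w ≈ 10.6

Known weights sum to 3 + 1 = 4; their moment is 3·460 + 1·356 = 1736.
For the centroid to hit 275: (1736 + w·215) / (4 + w) = 275.
Rearranging, w·(215 − 275) = 275·4 − 1736 = -636, so w ≈ -636/-60 = 10.60.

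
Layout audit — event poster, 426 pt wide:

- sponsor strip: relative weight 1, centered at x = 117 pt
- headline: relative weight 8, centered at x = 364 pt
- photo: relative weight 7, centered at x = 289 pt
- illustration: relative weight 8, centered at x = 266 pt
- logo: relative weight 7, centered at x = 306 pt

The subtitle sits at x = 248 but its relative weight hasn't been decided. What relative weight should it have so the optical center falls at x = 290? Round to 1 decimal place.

Fixed elements: Σw = 1 + 8 + 7 + 8 + 7 = 31, Σw·x = 1·117 + 8·364 + 7·289 + 8·266 + 7·306 = 9322.
Balance at x = 290 requires (9322 + w·248) / (31 + w) = 290.
So w = (290·31 − 9322)/(248 − 290) = -332/-42 ≈ 7.90.

w ≈ 7.9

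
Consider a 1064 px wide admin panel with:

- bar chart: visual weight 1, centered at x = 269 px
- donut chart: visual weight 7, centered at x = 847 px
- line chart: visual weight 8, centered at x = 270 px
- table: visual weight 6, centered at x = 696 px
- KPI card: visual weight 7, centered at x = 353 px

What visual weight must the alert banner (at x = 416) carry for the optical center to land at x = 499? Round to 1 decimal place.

Fixed elements: Σw = 1 + 7 + 8 + 6 + 7 = 29, Σw·x = 1·269 + 7·847 + 8·270 + 6·696 + 7·353 = 15005.
Balance at x = 499 requires (15005 + w·416) / (29 + w) = 499.
Rearranging, w·(416 − 499) = 499·29 − 15005 = -534, so w ≈ -534/-83 = 6.43.

w ≈ 6.4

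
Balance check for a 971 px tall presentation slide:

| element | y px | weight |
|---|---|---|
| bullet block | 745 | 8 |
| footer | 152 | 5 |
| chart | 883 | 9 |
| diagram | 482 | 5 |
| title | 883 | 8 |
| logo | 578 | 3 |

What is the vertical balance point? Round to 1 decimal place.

Σw = 8 + 5 + 9 + 5 + 8 + 3 = 38.
y-moment: 8·745 + 5·152 + 9·883 + 5·482 + 8·883 + 3·578 = 25875; centroid 25875/38 ≈ 680.92.

y ≈ 680.9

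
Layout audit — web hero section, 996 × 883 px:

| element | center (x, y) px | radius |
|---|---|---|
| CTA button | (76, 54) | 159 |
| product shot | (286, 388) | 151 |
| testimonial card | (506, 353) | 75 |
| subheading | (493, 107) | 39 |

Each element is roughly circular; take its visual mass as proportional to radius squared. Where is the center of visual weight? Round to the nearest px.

(218, 224)

r² weights: CTA button 159² = 25281, product shot 151² = 22801, testimonial card 75² = 5625, subheading 39² = 1521. Total = 55228.
x: (25281·76 + 22801·286 + 5625·506 + 1521·493) / 55228 = 12038545 / 55228 ≈ 217.98
y: (25281·54 + 22801·388 + 5625·353 + 1521·107) / 55228 = 12360334 / 55228 ≈ 223.81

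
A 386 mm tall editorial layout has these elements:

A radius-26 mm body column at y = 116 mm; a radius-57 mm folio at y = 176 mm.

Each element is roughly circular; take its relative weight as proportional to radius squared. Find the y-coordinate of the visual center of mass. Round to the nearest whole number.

y ≈ 166

r² weights: body column 26² = 676, folio 57² = 3249. Total = 3925.
y-moment: 676·116 + 3249·176 = 650240; centroid 650240/3925 ≈ 165.67.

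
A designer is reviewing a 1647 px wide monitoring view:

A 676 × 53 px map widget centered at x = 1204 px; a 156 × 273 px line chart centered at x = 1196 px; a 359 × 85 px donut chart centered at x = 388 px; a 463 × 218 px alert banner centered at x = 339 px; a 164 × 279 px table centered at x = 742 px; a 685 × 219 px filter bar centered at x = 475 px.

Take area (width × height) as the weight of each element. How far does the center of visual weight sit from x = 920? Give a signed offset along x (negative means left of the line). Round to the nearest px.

Areas → weights: map widget 676·53 = 35828, line chart 156·273 = 42588, donut chart 359·85 = 30515, alert banner 463·218 = 100934, table 164·279 = 45756, filter bar 685·219 = 150015; Σw = 405636.
Σw·x = 35828·1204 + 42588·1196 + 30515·388 + 100934·339 + 45756·742 + 150015·475 = 245336683, so x̄ = 245336683/405636 ≈ 604.82.
Difference: 604.82 − 920 ≈ -315.18.

≈ -315 px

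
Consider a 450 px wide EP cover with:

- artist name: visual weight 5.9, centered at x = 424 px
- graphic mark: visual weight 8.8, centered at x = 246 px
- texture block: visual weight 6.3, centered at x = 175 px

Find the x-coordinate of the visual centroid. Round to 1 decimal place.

Σw = 5.9 + 8.8 + 6.3 = 21.0.
x-moment: 5.9·424 + 8.8·246 + 6.3·175 = 5768.9; centroid 5768.9/21.0 ≈ 274.71.

x ≈ 274.7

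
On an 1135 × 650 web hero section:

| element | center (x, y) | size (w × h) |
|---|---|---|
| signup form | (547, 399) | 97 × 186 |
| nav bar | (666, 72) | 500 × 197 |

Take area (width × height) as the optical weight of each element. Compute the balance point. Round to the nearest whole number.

(648, 123)

Taking area as weight: signup form 97·186 = 18042, nav bar 500·197 = 98500. Sum 116542.
x-moment: 18042·547 + 98500·666 = 75469974; centroid 75469974/116542 ≈ 647.58.
y-moment: 18042·399 + 98500·72 = 14290758; centroid 14290758/116542 ≈ 122.62.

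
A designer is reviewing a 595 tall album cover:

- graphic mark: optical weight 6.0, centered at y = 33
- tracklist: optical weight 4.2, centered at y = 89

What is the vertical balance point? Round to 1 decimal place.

Total weight = 6.0 + 4.2 = 10.2.
y-moment: 6.0·33 + 4.2·89 = 571.8; centroid 571.8/10.2 ≈ 56.06.

y ≈ 56.1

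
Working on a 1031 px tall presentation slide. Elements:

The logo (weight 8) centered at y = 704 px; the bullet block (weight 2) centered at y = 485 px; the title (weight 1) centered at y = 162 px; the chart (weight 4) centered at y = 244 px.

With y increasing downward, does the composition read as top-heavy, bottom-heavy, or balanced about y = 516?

Total weight = 8 + 2 + 1 + 4 = 15.
Σw·y = 8·704 + 2·485 + 1·162 + 4·244 = 7740, so ȳ = 7740/15 ≈ 516.00.
The centroid 516.00 matches the midline at 516, so the layout is balanced.

balanced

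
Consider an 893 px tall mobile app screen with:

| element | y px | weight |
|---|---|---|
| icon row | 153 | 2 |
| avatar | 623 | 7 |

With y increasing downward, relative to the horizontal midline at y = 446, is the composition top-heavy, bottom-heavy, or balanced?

bottom-heavy

Weights sum to 2 + 7 = 9.
y: (2·153 + 7·623) / 9 = 4667 / 9 ≈ 518.56
518.6 vs midline 446 → bottom-heavy.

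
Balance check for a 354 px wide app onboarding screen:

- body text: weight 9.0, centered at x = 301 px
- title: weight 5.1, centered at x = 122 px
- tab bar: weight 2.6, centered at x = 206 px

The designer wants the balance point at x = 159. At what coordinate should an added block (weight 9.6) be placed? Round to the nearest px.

With the added block, Σw becomes 9.0 + 5.1 + 2.6 + 9.6 = 26.3.
x: target moment 26.3×159 = 4181.7; current 9.0·301 + 5.1·122 + 2.6·206 = 3866.8; the added block supplies 314.9, so x = 314.9/9.6 ≈ 32.80.

x ≈ 33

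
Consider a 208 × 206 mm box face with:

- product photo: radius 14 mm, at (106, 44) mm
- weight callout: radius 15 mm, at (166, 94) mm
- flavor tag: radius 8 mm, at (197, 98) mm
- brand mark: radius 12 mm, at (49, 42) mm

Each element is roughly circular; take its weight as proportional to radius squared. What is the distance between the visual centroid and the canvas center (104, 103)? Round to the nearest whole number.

≈ 41 mm

Weights ∝ r²: product photo 14² = 196, weight callout 15² = 225, flavor tag 8² = 64, brand mark 12² = 144; Σw = 629.
x: (196·106 + 225·166 + 64·197 + 144·49) / 629 = 77790 / 629 ≈ 123.67
y: (196·44 + 225·94 + 64·98 + 144·42) / 629 = 42094 / 629 ≈ 66.92
From (104, 103): dx = 19.67, dy = -36.08, so the distance is √(dx²+dy²) ≈ 41.09.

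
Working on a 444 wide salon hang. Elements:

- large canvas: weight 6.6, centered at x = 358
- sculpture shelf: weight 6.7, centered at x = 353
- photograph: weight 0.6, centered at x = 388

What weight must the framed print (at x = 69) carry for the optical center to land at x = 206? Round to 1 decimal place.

Fixed elements: Σw = 6.6 + 6.7 + 0.6 = 13.9, Σw·x = 6.6·358 + 6.7·353 + 0.6·388 = 4960.7.
For the centroid to hit 206: (4960.7 + w·69) / (13.9 + w) = 206.
Solving: w = (206·13.9 − 4960.7) / (69 − 206) = -2097.3 / -137 ≈ 15.31.

w ≈ 15.3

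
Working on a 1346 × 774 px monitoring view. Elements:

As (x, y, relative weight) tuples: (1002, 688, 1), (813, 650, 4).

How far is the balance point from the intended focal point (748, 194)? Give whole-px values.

Σw = 1 + 4 = 5.
Σw·x = 1·1002 + 4·813 = 4254, so x̄ = 4254/5 ≈ 850.80.
Σw·y = 1·688 + 4·650 = 3288, so ȳ = 3288/5 ≈ 657.60.
Relative to (748, 194): Δ = (102.80, 463.60); |Δ| = √(102.80² + 463.60²) ≈ 474.86.

≈ 475 px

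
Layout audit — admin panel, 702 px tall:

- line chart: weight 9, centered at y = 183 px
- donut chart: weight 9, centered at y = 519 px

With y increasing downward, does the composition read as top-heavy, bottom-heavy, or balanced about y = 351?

balanced

Weights sum to 9 + 9 = 18.
y: (9·183 + 9·519) / 18 = 6318 / 18 ≈ 351.00
That equals the midline 351 — balanced.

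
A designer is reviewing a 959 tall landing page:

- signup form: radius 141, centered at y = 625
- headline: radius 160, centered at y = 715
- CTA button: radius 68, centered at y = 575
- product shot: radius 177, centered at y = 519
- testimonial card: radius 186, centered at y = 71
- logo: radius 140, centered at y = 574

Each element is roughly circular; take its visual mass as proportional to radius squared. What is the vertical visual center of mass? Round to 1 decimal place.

y ≈ 467.1

Weights ∝ r²: signup form 141² = 19881, headline 160² = 25600, CTA button 68² = 4624, product shot 177² = 31329, testimonial card 186² = 34596, logo 140² = 19600; Σw = 135630.
y-moment: 19881·625 + 25600·715 + 4624·575 + 31329·519 + 34596·71 + 19600·574 = 63354892; centroid 63354892/135630 ≈ 467.12.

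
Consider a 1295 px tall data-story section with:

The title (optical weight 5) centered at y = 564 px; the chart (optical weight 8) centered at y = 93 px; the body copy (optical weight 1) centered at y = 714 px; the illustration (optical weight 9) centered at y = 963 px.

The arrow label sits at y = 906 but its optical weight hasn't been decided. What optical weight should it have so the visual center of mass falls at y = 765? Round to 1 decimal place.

w ≈ 33.0

Fixed elements: Σw = 5 + 8 + 1 + 9 = 23, Σw·y = 5·564 + 8·93 + 1·714 + 9·963 = 12945.
Balance at y = 765 requires (12945 + w·906) / (23 + w) = 765.
Rearranging, w·(906 − 765) = 765·23 − 12945 = 4650, so w ≈ 4650/141 = 32.98.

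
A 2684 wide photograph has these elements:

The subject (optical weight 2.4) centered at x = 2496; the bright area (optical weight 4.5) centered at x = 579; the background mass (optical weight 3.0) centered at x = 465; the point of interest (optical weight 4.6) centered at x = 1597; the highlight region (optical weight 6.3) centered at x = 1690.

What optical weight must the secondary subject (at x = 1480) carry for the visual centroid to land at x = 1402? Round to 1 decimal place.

w ≈ 15.1

Known weights sum to 2.4 + 4.5 + 3.0 + 4.6 + 6.3 = 20.8; their moment is 2.4·2496 + 4.5·579 + 3.0·465 + 4.6·1597 + 6.3·1690 = 27984.1.
For the centroid to hit 1402: (27984.1 + w·1480) / (20.8 + w) = 1402.
Solving: w = (1402·20.8 − 27984.1) / (1480 − 1402) = 1177.5 / 78 ≈ 15.10.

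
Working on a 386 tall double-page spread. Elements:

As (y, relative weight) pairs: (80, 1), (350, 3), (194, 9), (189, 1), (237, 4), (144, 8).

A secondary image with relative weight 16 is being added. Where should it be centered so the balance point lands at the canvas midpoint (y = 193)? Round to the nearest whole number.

After adding the secondary image, total weight = 1 + 3 + 9 + 1 + 4 + 8 + 16 = 42.
y: target moment 42×193 = 8106; current 1·80 + 3·350 + 9·194 + 1·189 + 4·237 + 8·144 = 5165; the secondary image supplies 2941, so y = 2941/16 ≈ 183.81.

y ≈ 184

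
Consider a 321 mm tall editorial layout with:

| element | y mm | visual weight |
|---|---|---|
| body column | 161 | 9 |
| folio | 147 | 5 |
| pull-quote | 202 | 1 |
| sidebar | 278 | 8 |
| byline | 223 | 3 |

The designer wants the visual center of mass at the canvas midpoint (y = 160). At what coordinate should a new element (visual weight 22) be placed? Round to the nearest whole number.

y ≈ 109

With the new element, Σw becomes 9 + 5 + 1 + 8 + 3 + 22 = 48.
Along y: (5279 + 22·y) / 48 = 160 (existing moment 9·161 + 5·147 + 1·202 + 8·278 + 3·223 = 5279) ⇒ y = (7680 − 5279) / 22 ≈ 109.14.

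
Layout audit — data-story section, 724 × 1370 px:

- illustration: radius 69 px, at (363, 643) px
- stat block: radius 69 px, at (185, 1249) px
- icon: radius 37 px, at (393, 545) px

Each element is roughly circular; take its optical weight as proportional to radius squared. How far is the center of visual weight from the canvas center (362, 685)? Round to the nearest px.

≈ 223 px

r² weights: illustration 69² = 4761, stat block 69² = 4761, icon 37² = 1369. Total = 10891.
x-moment: 4761·363 + 4761·185 + 1369·393 = 3147045; centroid 3147045/10891 ≈ 288.96.
y-moment: 4761·643 + 4761·1249 + 1369·545 = 9753917; centroid 9753917/10891 ≈ 895.59.
Offset from (362, 685): Δx ≈ -73.04, Δy ≈ 210.59; distance = √(Δx² + Δy²) ≈ 222.90.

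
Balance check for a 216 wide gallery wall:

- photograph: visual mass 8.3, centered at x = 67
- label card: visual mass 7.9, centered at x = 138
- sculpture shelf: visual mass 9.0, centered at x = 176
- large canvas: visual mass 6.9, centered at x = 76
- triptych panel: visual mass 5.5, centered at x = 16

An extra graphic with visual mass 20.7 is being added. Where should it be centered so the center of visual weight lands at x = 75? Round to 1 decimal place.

x ≈ 25.6

After adding the extra graphic, total weight = 8.3 + 7.9 + 9.0 + 6.9 + 5.5 + 20.7 = 58.3.
Along x: (3842.7 + 20.7·x) / 58.3 = 75 (existing moment 8.3·67 + 7.9·138 + 9.0·176 + 6.9·76 + 5.5·16 = 3842.7) ⇒ x = (4372.5 − 3842.7) / 20.7 ≈ 25.59.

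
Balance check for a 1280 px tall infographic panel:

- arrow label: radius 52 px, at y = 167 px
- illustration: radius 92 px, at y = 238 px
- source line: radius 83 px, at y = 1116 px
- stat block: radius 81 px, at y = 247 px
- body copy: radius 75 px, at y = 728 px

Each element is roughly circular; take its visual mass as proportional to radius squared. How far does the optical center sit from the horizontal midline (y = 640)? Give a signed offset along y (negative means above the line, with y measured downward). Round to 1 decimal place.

≈ -115.3 px

r² weights: arrow label 52² = 2704, illustration 92² = 8464, source line 83² = 6889, stat block 81² = 6561, body copy 75² = 5625. Total = 30243.
y-moment: 2704·167 + 8464·238 + 6889·1116 + 6561·247 + 5625·728 = 15869691; centroid 15869691/30243 ≈ 524.74.
Difference: 524.74 − 640 ≈ -115.26.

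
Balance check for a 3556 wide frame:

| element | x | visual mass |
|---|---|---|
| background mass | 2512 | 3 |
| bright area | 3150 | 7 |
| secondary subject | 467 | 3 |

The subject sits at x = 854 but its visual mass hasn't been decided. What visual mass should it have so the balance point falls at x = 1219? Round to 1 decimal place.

Fixed elements: Σw = 3 + 7 + 3 = 13, Σw·x = 3·2512 + 7·3150 + 3·467 = 30987.
For the centroid to hit 1219: (30987 + w·854) / (13 + w) = 1219.
So w = (1219·13 − 30987)/(854 − 1219) = -15140/-365 ≈ 41.48.

w ≈ 41.5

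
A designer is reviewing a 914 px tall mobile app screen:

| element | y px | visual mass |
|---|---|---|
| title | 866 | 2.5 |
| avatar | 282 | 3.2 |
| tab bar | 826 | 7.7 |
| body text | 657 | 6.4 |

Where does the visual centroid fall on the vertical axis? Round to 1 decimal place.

y ≈ 688.5

Σw = 2.5 + 3.2 + 7.7 + 6.4 = 19.8.
Σw·y = 2.5·866 + 3.2·282 + 7.7·826 + 6.4·657 = 13632.4, so ȳ = 13632.4/19.8 ≈ 688.51.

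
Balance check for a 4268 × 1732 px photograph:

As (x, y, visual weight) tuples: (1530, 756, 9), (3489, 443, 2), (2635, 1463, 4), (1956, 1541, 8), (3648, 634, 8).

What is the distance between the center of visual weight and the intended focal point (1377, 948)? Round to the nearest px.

≈ 1080 px

Σw = 9 + 2 + 4 + 8 + 8 = 31.
x: (9·1530 + 2·3489 + 4·2635 + 8·1956 + 8·3648) / 31 = 76120 / 31 ≈ 2455.48
y: (9·756 + 2·443 + 4·1463 + 8·1541 + 8·634) / 31 = 30942 / 31 ≈ 998.13
From (1377, 948): dx = 1078.48, dy = 50.13, so the distance is √(dx²+dy²) ≈ 1079.65.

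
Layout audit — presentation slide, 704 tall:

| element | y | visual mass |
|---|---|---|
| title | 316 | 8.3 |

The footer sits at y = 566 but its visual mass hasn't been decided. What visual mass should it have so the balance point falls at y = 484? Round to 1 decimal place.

The single fixed element contributes weight 8.3, moment 8.3·316 = 2622.8.
Set Σw·y/Σw = 484: (2622.8 + 566w) = 484·(8.3 + w).
So w = (484·8.3 − 2622.8)/(566 − 484) = 1394.4/82 ≈ 17.00.

w ≈ 17.0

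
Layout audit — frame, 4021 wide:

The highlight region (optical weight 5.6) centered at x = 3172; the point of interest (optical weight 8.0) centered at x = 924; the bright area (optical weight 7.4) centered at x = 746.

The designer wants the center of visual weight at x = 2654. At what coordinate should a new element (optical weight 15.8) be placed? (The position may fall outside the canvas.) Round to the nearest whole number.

With the new element, Σw becomes 5.6 + 8.0 + 7.4 + 15.8 = 36.8.
Along x: (30675.6 + 15.8·x) / 36.8 = 2654 (existing moment 5.6·3172 + 8.0·924 + 7.4·746 = 30675.6) ⇒ x = (97667.2 − 30675.6) / 15.8 ≈ 4239.97.

x ≈ 4240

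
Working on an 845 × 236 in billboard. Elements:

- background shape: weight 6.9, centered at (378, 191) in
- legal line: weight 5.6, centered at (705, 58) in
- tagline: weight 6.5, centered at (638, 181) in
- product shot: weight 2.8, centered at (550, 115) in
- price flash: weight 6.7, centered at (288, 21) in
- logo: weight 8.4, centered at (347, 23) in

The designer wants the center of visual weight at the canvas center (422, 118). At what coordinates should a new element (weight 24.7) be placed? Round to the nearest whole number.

After adding the new element, total weight = 6.9 + 5.6 + 6.5 + 2.8 + 6.7 + 8.4 + 24.7 = 61.6.
x: need Σw·x = 61.6·422 = 25995.2. Existing = 6.9·378 + 5.6·705 + 6.5·638 + 2.8·550 + 6.7·288 + 8.4·347 = 17087.6. Remainder 8907.6 / 24.7 ≈ 360.63.
y: need Σw·y = 61.6·118 = 7268.8. Existing = 6.9·191 + 5.6·58 + 6.5·181 + 2.8·115 + 6.7·21 + 8.4·23 = 3475.1. Remainder 3793.7 / 24.7 ≈ 153.59.

(361, 154)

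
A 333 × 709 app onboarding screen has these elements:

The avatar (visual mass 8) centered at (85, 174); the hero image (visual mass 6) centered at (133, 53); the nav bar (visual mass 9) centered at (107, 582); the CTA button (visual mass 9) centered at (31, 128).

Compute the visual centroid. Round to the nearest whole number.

(85, 253)

Σw = 8 + 6 + 9 + 9 = 32.
x: (8·85 + 6·133 + 9·107 + 9·31) / 32 = 2720 / 32 ≈ 85.00
y: (8·174 + 6·53 + 9·582 + 9·128) / 32 = 8100 / 32 ≈ 253.12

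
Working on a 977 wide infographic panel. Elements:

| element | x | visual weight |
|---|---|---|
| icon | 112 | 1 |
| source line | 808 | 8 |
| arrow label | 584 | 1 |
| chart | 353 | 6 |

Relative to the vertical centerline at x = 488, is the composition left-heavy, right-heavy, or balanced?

right-heavy

Total weight = 1 + 8 + 1 + 6 = 16.
Σw·x = 1·112 + 8·808 + 1·584 + 6·353 = 9278, so x̄ = 9278/16 ≈ 579.88.
579.9 lies right of the midline 488, so the layout is right-heavy.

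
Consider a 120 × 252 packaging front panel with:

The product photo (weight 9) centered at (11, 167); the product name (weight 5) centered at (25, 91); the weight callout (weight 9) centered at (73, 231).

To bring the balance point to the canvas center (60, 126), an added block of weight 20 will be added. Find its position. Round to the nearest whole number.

With the added block, Σw becomes 9 + 5 + 9 + 20 = 43.
Along x: (881 + 20·x) / 43 = 60 (existing moment 9·11 + 5·25 + 9·73 = 881) ⇒ x = (2580 − 881) / 20 ≈ 84.95.
Along y: (4037 + 20·y) / 43 = 126 (existing moment 9·167 + 5·91 + 9·231 = 4037) ⇒ y = (5418 − 4037) / 20 ≈ 69.05.

(85, 69)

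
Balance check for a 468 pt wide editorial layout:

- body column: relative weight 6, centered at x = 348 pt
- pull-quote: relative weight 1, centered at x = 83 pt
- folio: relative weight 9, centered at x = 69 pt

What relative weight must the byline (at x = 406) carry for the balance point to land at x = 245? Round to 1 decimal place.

w ≈ 7.0

Known weights sum to 6 + 1 + 9 = 16; their moment is 6·348 + 1·83 + 9·69 = 2792.
For the centroid to hit 245: (2792 + w·406) / (16 + w) = 245.
Rearranging, w·(406 − 245) = 245·16 − 2792 = 1128, so w ≈ 1128/161 = 7.01.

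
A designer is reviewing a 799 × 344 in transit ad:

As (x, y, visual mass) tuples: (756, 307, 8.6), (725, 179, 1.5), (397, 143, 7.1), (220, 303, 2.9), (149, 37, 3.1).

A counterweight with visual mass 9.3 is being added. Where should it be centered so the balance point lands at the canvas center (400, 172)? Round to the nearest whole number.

With the counterweight, Σw becomes 8.6 + 1.5 + 7.1 + 2.9 + 3.1 + 9.3 = 32.5.
Along x: (11507.7 + 9.3·x) / 32.5 = 400 (existing moment 8.6·756 + 1.5·725 + 7.1·397 + 2.9·220 + 3.1·149 = 11507.7) ⇒ x = (13000.0 − 11507.7) / 9.3 ≈ 160.46.
Along y: (4917.4 + 9.3·y) / 32.5 = 172 (existing moment 8.6·307 + 1.5·179 + 7.1·143 + 2.9·303 + 3.1·37 = 4917.4) ⇒ y = (5590.0 − 4917.4) / 9.3 ≈ 72.32.

(160, 72)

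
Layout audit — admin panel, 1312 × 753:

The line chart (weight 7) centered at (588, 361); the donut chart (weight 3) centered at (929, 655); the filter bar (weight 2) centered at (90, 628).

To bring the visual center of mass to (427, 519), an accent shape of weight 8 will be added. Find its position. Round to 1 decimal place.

With the accent shape, Σw becomes 7 + 3 + 2 + 8 = 20.
x: need Σw·x = 20·427 = 8540. Existing = 7·588 + 3·929 + 2·90 = 7083. Remainder 1457 / 8 ≈ 182.12.
y: need Σw·y = 20·519 = 10380. Existing = 7·361 + 3·655 + 2·628 = 5748. Remainder 4632 / 8 ≈ 579.00.

(182.1, 579.0)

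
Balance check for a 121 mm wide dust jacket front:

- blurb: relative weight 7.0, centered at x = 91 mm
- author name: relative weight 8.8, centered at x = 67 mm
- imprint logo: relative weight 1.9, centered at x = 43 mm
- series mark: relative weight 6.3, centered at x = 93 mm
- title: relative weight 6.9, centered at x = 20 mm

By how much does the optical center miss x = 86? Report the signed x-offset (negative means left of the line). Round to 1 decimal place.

Weights sum to 7.0 + 8.8 + 1.9 + 6.3 + 6.9 = 30.9.
x: (7.0·91 + 8.8·67 + 1.9·43 + 6.3·93 + 6.9·20) / 30.9 = 2032.2 / 30.9 ≈ 65.77
Offset from x = 86: 65.77 − 86 ≈ -20.23.

≈ -20.2 mm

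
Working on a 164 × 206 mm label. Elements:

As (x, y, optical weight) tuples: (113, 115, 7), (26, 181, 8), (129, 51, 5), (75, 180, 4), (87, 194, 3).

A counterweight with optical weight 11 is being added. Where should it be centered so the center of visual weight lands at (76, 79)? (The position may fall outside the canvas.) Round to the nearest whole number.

After adding the counterweight, total weight = 7 + 8 + 5 + 4 + 3 + 11 = 38.
x: target moment 38×76 = 2888; current 7·113 + 8·26 + 5·129 + 4·75 + 3·87 = 2205; the counterweight supplies 683, so x = 683/11 ≈ 62.09.
y: target moment 38×79 = 3002; current 7·115 + 8·181 + 5·51 + 4·180 + 3·194 = 3810; the counterweight supplies -808, so y = -808/11 ≈ -73.45.

(62, -73)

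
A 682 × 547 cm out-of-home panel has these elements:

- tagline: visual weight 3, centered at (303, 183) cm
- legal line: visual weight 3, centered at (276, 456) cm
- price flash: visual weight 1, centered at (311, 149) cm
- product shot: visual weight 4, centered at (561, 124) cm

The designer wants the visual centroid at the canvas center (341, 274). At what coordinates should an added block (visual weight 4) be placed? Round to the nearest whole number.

After adding the added block, total weight = 3 + 3 + 1 + 4 + 4 = 15.
Along x: (4292 + 4·x) / 15 = 341 (existing moment 3·303 + 3·276 + 1·311 + 4·561 = 4292) ⇒ x = (5115 − 4292) / 4 ≈ 205.75.
Along y: (2562 + 4·y) / 15 = 274 (existing moment 3·183 + 3·456 + 1·149 + 4·124 = 2562) ⇒ y = (4110 − 2562) / 4 ≈ 387.00.

(206, 387)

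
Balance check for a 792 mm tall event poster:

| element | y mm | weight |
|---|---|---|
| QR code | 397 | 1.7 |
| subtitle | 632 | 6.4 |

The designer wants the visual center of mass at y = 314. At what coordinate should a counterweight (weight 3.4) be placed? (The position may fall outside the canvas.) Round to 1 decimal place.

After adding the counterweight, total weight = 1.7 + 6.4 + 3.4 = 11.5.
y: need Σw·y = 11.5·314 = 3611.0. Existing = 1.7·397 + 6.4·632 = 4719.7. Remainder -1108.7 / 3.4 ≈ -326.09.

y ≈ -326.1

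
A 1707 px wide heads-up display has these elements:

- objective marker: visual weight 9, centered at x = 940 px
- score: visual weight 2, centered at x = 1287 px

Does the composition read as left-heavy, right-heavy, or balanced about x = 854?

Σw = 9 + 2 = 11.
Σw·x = 9·940 + 2·1287 = 11034, so x̄ = 11034/11 ≈ 1003.09.
1003.1 vs midline 854 → right-heavy.

right-heavy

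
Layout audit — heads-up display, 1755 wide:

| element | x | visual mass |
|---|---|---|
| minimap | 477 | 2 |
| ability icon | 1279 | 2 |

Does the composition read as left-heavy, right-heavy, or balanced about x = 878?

Σw = 2 + 2 = 4.
x: (2·477 + 2·1279) / 4 = 3512 / 4 ≈ 878.00
That equals the midline 878 — balanced.

balanced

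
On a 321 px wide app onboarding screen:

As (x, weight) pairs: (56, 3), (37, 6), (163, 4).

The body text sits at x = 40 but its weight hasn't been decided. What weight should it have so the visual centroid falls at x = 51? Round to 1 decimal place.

w ≈ 34.5

Fixed elements: Σw = 3 + 6 + 4 = 13, Σw·x = 3·56 + 6·37 + 4·163 = 1042.
Set Σw·x/Σw = 51: (1042 + 40w) = 51·(13 + w).
Solving: w = (51·13 − 1042) / (40 − 51) = -379 / -11 ≈ 34.45.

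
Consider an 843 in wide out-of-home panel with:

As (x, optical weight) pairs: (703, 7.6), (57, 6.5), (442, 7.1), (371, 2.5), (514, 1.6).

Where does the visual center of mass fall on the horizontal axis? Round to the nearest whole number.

Weights sum to 7.6 + 6.5 + 7.1 + 2.5 + 1.6 = 25.3.
x-moment: 7.6·703 + 6.5·57 + 7.1·442 + 2.5·371 + 1.6·514 = 10601.4; centroid 10601.4/25.3 ≈ 419.03.

x ≈ 419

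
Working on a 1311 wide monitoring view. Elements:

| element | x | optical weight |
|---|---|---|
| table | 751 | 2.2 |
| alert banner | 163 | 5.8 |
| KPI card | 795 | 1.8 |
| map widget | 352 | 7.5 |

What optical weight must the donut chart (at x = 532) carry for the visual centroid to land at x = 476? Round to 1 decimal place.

Fixed elements: Σw = 2.2 + 5.8 + 1.8 + 7.5 = 17.3, Σw·x = 2.2·751 + 5.8·163 + 1.8·795 + 7.5·352 = 6668.6.
Balance at x = 476 requires (6668.6 + w·532) / (17.3 + w) = 476.
Rearranging, w·(532 − 476) = 476·17.3 − 6668.6 = 1566.2, so w ≈ 1566.2/56 = 27.97.

w ≈ 28.0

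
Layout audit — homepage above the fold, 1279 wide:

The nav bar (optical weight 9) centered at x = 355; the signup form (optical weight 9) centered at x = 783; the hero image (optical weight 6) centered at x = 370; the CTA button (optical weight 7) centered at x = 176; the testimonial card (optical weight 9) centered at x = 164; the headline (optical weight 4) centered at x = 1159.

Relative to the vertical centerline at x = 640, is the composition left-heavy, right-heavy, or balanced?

Total weight = 9 + 9 + 6 + 7 + 9 + 4 = 44.
x: moment 19806 / weight 44 ≈ 450.14
Since 450.1 is left of 640, the composition reads left-heavy.

left-heavy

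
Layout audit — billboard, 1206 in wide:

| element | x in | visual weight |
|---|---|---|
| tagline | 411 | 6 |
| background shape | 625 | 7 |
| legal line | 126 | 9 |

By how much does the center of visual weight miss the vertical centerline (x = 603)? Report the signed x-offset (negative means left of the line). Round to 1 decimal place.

Total weight = 6 + 7 + 9 = 22.
x-moment: 6·411 + 7·625 + 9·126 = 7975; centroid 7975/22 ≈ 362.50.
Against x = 603, that's 362.50 − 603 = -240.50.

≈ -240.5 in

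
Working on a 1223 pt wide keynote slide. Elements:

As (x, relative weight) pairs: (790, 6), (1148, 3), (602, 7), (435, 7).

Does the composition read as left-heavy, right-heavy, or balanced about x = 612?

right-heavy

Total weight = 6 + 3 + 7 + 7 = 23.
Σw·x = 6·790 + 3·1148 + 7·602 + 7·435 = 15443, so x̄ = 15443/23 ≈ 671.43.
671.4 lies right of the midline 612, so the layout is right-heavy.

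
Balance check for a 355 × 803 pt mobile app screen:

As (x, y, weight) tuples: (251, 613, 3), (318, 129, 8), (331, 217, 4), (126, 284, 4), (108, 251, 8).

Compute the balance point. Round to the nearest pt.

Σw = 3 + 8 + 4 + 4 + 8 = 27.
x-moment: 3·251 + 8·318 + 4·331 + 4·126 + 8·108 = 5989; centroid 5989/27 ≈ 221.81.
y-moment: 3·613 + 8·129 + 4·217 + 4·284 + 8·251 = 6883; centroid 6883/27 ≈ 254.93.

(222, 255)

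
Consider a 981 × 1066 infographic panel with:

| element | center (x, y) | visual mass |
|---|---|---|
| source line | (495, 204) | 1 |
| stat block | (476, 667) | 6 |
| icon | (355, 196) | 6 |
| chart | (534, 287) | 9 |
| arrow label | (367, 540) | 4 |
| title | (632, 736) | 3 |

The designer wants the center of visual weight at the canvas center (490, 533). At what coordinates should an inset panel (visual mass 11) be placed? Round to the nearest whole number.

After adding the inset panel, total weight = 1 + 6 + 6 + 9 + 4 + 3 + 11 = 40.
x: need Σw·x = 40·490 = 19600. Existing = 1·495 + 6·476 + 6·355 + 9·534 + 4·367 + 3·632 = 13651. Remainder 5949 / 11 ≈ 540.82.
y: need Σw·y = 40·533 = 21320. Existing = 1·204 + 6·667 + 6·196 + 9·287 + 4·540 + 3·736 = 12333. Remainder 8987 / 11 ≈ 817.00.

(541, 817)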